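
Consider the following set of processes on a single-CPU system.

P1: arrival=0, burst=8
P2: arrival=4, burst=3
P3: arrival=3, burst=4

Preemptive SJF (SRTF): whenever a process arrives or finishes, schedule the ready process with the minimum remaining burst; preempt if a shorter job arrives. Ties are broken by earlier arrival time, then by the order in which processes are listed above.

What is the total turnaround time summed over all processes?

Timeline: | P1 0-3 | P3 3-7 | P2 7-10 | P1 10-15 |
Completion: P1=15  P2=10  P3=7
Turnaround = completion − arrival: P1=15, P2=6, P3=4
Total turnaround = 15 + 6 + 4 = 25

25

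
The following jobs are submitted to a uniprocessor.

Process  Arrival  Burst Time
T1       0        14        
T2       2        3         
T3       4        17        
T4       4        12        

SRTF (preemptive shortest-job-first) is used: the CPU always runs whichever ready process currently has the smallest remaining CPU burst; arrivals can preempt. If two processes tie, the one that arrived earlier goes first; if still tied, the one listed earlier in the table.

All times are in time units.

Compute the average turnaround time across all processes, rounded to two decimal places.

21.75

Schedule: | T1 0-2 | T2 2-5 | T1 5-17 | T4 17-29 | T3 29-46 |
Completion: T1=17  T2=5  T3=46  T4=29
Turnaround (C−A): T1=17  T2=3  T3=42  T4=25
Turnaround times: T1=17, T2=3, T3=42, T4=25
Average turnaround = (17+3+42+25) / 4 = 87/4 = 21.75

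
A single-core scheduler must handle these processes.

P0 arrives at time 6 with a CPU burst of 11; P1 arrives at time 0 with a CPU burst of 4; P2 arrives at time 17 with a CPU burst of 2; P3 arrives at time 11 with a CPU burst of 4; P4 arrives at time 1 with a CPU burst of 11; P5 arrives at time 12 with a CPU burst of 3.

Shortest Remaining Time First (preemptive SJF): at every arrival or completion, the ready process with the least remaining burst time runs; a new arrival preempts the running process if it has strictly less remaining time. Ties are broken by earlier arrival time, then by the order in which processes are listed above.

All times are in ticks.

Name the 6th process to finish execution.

Timeline: | P1 0-4 | P4 4-15 | P5 15-18 | P2 18-20 | P3 20-24 | P0 24-35 |
Completion: P0=35  P1=4  P2=20  P3=24  P4=15  P5=18
Turnaround (C−A): P0=29  P1=4  P2=3  P3=13  P4=14  P5=6
Finish order: P1 → P4 → P5 → P2 → P3 → P0

P0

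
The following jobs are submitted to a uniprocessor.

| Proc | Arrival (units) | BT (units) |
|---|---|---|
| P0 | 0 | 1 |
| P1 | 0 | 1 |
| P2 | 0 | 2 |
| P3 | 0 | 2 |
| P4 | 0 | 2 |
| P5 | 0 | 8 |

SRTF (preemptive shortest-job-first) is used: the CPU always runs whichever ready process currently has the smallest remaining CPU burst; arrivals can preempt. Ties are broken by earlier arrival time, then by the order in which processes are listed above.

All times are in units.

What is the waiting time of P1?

Timeline: | P0 0-1 | P1 1-2 | P2 2-4 | P3 4-6 | P4 6-8 | P5 8-16 |
Completion: P0=1  P1=2  P2=4  P3=6  P4=8  P5=16
Turnaround (C−A): P0=1  P1=2  P2=4  P3=6  P4=8  P5=16
Waiting(P1) = turnaround − burst = 2 − 1 = 1

1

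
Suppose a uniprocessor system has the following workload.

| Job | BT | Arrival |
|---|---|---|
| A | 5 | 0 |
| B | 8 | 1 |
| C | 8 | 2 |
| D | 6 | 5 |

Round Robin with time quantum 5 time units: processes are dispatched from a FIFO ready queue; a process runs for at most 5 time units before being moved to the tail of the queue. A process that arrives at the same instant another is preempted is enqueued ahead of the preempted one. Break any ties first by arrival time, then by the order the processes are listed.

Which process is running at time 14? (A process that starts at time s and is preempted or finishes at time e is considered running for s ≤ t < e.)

C

Schedule: | A 0-5 | B 5-10 | C 10-15 | D 15-20 | B 20-23 | C 23-26 | D 26-27 |
Completion: A=5  B=23  C=26  D=27
Turnaround (C−A): A=5  B=22  C=24  D=22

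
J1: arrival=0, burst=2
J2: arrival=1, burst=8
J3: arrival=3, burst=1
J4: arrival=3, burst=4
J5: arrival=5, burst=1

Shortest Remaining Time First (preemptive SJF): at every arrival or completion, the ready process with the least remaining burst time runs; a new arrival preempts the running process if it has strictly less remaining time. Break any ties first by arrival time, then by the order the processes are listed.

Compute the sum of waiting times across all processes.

9

Gantt: | J1 0-2 | J2 2-3 | J3 3-4 | J4 4-5 | J5 5-6 | J4 6-9 | J2 9-16 |
Completion: J1=2  J2=16  J3=4  J4=9  J5=6
Turnaround (C−A): J1=2  J2=15  J3=1  J4=6  J5=1
Waiting = turnaround − burst: J1=0, J2=7, J3=0, J4=2, J5=0
Total waiting = 0 + 7 + 0 + 2 + 0 = 9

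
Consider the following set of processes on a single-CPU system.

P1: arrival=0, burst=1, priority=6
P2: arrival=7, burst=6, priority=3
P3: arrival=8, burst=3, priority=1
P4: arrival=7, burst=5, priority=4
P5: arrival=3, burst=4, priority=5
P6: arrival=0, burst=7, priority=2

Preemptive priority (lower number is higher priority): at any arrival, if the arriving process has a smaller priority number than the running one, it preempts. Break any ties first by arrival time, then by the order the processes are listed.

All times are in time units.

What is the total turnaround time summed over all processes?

Schedule: | P6 0-7 | P2 7-8 | P3 8-11 | P2 11-16 | P4 16-21 | P5 21-25 | P1 25-26 |
Completion: P1=26  P2=16  P3=11  P4=21  P5=25  P6=7
Turnaround = completion − arrival: P1=26, P2=9, P3=3, P4=14, P5=22, P6=7
Total turnaround = 26 + 9 + 3 + 14 + 22 + 7 = 81

81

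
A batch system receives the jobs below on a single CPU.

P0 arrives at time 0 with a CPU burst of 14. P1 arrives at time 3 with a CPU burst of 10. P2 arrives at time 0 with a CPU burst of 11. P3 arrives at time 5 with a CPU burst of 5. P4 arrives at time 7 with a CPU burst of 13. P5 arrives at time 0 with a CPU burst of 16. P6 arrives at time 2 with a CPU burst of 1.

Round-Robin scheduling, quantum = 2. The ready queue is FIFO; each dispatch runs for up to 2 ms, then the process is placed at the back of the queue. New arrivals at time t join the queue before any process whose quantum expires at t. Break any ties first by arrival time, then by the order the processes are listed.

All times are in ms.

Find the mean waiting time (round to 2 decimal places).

Timeline: | P0 0-2 | P2 2-4 | P5 4-6 | P6 6-7 | P0 7-9 | P1 9-11 | P2 11-13 | P3 13-15 | P5 15-17 | P4 17-19 | P0 19-21 | P1 21-23 | P2 23-25 | P3 25-27 | P5 27-29 | P4 29-31 | P0 31-33 | P1 33-35 | P2 35-37 | P3 37-38 | P5 38-40 | P4 40-42 | P0 42-44 | P1 44-46 | P2 46-48 | P5 48-50 | P4 50-52 | P0 52-54 | P1 54-56 | P2 56-57 | P5 57-59 | P4 59-61 | P0 61-63 | P5 63-65 | P4 65-67 | P5 67-69 | P4 69-70 |
Completion: P0=63  P1=56  P2=57  P3=38  P4=70  P5=69  P6=7
Turnaround (C−A): P0=63  P1=53  P2=57  P3=33  P4=63  P5=69  P6=5
Waiting times: P0=49, P1=43, P2=46, P3=28, P4=50, P5=53, P6=4
Average waiting = (49+43+46+28+50+53+4) / 7 = 273/7 = 39.00

39.00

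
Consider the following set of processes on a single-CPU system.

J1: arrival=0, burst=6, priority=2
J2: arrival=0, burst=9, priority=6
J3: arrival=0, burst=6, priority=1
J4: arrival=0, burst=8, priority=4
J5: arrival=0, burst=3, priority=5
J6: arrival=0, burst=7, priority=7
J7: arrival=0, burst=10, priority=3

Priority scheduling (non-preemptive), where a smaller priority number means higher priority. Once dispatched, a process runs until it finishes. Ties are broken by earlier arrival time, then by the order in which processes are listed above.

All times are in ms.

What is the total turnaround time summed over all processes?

194

Gantt: | J3 0-6 | J1 6-12 | J7 12-22 | J4 22-30 | J5 30-33 | J2 33-42 | J6 42-49 |
Completion: J1=12  J2=42  J3=6  J4=30  J5=33  J6=49  J7=22
Turnaround (C−A): J1=12  J2=42  J3=6  J4=30  J5=33  J6=49  J7=22
Turnaround = completion − arrival: J1=12, J2=42, J3=6, J4=30, J5=33, J6=49, J7=22
Total turnaround = 12 + 42 + 6 + 30 + 33 + 49 + 22 = 194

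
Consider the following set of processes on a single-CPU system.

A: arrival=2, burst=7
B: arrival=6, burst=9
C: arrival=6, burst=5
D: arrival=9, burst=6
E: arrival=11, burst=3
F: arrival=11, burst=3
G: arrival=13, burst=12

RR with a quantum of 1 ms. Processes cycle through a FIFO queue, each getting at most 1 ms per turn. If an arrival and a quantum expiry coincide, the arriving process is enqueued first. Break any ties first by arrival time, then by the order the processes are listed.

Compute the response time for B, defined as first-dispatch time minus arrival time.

0

Gantt: | idle 0-2 | A 2-6 | B 6-7 | C 7-8 | A 8-9 | B 9-10 | C 10-11 | D 11-12 | A 12-13 | B 13-14 | E 14-15 | F 15-16 | C 16-17 | D 17-18 | G 18-19 | A 19-20 | B 20-21 | E 21-22 | F 22-23 | C 23-24 | D 24-25 | G 25-26 | B 26-27 | E 27-28 | F 28-29 | C 29-30 | D 30-31 | G 31-32 | B 32-33 | D 33-34 | G 34-35 | B 35-36 | D 36-37 | G 37-38 | B 38-39 | G 39-40 | B 40-41 | G 41-47 |
Completion: A=20  B=41  C=30  D=37  E=28  F=29  G=47
Turnaround (C−A): A=18  B=35  C=24  D=28  E=17  F=18  G=34
Response(B) = first start − arrival = 6 − 6 = 0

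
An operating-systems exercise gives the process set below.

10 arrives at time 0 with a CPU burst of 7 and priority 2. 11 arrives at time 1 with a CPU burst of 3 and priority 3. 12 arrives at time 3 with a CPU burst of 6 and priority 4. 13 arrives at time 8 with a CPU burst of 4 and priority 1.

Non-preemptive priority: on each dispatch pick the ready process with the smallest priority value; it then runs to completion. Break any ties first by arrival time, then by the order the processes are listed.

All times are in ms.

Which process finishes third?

13

Timeline: | 10 0-7 | 11 7-10 | 13 10-14 | 12 14-20 |
Completion: 10=7  11=10  12=20  13=14
Turnaround (C−A): 10=7  11=9  12=17  13=6
Finish order: 10 → 11 → 13 → 12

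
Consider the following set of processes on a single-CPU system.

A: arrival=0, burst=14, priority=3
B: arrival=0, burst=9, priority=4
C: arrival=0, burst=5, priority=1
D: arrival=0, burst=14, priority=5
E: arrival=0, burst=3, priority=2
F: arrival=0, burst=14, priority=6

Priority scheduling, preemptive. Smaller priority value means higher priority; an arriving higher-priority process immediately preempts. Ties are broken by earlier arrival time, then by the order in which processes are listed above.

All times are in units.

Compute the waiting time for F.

45

Timeline: | C 0-5 | E 5-8 | A 8-22 | B 22-31 | D 31-45 | F 45-59 |
Completion: A=22  B=31  C=5  D=45  E=8  F=59
Waiting(F) = turnaround − burst = 59 − 14 = 45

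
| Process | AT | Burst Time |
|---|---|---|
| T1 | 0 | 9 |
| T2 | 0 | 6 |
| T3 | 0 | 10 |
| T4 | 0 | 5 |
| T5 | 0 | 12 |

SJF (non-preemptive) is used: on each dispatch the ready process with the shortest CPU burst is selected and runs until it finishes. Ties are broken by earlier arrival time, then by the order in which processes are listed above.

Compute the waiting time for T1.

11

Schedule: | T4 0-5 | T2 5-11 | T1 11-20 | T3 20-30 | T5 30-42 |
Completion: T1=20  T2=11  T3=30  T4=5  T5=42
Waiting(T1) = turnaround − burst = 20 − 9 = 11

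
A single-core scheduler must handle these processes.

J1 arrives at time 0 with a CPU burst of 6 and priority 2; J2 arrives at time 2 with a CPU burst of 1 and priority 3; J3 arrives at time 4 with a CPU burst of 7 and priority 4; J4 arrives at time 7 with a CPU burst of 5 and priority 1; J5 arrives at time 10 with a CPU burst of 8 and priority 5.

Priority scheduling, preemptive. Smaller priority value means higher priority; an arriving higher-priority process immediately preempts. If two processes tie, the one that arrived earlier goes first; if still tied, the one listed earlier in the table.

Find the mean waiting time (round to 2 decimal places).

Timeline: | J1 0-6 | J2 6-7 | J4 7-12 | J3 12-19 | J5 19-27 |
Completion: J1=6  J2=7  J3=19  J4=12  J5=27
Waiting times: J1=0, J2=4, J3=8, J4=0, J5=9
Average waiting = (0+4+8+0+9) / 5 = 21/5 = 4.20

4.20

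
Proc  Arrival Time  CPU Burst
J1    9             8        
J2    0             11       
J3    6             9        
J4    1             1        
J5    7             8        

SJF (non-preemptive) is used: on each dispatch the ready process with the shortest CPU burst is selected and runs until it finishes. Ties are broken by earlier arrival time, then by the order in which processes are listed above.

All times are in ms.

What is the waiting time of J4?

10

Timeline: | J2 0-11 | J4 11-12 | J5 12-20 | J1 20-28 | J3 28-37 |
Completion: J1=28  J2=11  J3=37  J4=12  J5=20
Waiting(J4) = turnaround − burst = 11 − 1 = 10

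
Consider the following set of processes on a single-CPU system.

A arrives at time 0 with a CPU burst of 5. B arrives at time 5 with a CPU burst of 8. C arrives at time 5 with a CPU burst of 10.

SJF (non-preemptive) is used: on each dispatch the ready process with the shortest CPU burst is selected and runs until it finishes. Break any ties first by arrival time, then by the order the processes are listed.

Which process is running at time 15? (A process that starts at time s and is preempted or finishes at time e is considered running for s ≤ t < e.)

C

Gantt: | A 0-5 | B 5-13 | C 13-23 |
Completion: A=5  B=13  C=23
Turnaround (C−A): A=5  B=8  C=18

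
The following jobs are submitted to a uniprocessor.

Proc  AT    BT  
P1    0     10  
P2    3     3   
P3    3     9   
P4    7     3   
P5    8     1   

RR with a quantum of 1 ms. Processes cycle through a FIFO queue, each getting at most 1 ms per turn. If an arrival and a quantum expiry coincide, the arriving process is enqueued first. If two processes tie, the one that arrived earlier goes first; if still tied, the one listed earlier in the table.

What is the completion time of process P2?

Timeline: | P1 0-3 | P2 3-4 | P3 4-5 | P1 5-6 | P2 6-7 | P3 7-8 | P1 8-9 | P4 9-10 | P2 10-11 | P5 11-12 | P3 12-13 | P1 13-14 | P4 14-15 | P3 15-16 | P1 16-17 | P4 17-18 | P3 18-19 | P1 19-20 | P3 20-21 | P1 21-22 | P3 22-23 | P1 23-24 | P3 24-26 |
Completion: P1=24  P2=11  P3=26  P4=18  P5=12
Turnaround (C−A): P1=24  P2=8  P3=23  P4=11  P5=4

11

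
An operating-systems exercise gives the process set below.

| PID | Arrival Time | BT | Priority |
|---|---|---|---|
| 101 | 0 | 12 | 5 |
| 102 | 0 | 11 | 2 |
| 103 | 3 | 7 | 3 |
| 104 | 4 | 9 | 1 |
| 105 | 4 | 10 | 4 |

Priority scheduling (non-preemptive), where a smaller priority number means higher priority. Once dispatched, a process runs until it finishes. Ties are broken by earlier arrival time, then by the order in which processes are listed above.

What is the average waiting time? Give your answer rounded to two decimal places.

Schedule: | 102 0-11 | 104 11-20 | 103 20-27 | 105 27-37 | 101 37-49 |
Completion: 101=49  102=11  103=27  104=20  105=37
Waiting times: 101=37, 102=0, 103=17, 104=7, 105=23
Average waiting = (37+0+17+7+23) / 5 = 84/5 = 16.80

16.80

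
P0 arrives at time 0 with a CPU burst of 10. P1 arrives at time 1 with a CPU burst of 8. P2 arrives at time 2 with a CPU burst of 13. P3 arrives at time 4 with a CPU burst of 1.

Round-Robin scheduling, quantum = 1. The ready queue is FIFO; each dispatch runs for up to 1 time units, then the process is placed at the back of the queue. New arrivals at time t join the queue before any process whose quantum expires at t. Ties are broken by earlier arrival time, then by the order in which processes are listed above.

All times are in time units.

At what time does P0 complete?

27

Gantt: | P0 0-1 | P1 1-2 | P0 2-3 | P2 3-4 | P1 4-5 | P0 5-6 | P3 6-7 | P2 7-8 | P1 8-9 | P0 9-10 | P2 10-11 | P1 11-12 | P0 12-13 | P2 13-14 | P1 14-15 | P0 15-16 | P2 16-17 | P1 17-18 | P0 18-19 | P2 19-20 | P1 20-21 | P0 21-22 | P2 22-23 | P1 23-24 | P0 24-25 | P2 25-26 | P0 26-27 | P2 27-32 |
Completion: P0=27  P1=24  P2=32  P3=7
Turnaround (C−A): P0=27  P1=23  P2=30  P3=3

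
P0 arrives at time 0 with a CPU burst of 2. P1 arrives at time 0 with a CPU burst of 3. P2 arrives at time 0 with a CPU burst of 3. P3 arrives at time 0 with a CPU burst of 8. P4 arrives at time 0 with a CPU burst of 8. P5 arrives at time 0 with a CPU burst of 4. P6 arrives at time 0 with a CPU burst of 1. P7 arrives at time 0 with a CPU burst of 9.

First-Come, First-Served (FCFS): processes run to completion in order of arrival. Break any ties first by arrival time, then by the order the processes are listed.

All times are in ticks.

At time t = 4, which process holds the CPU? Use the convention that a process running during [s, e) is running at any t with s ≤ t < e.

P1

Timeline: | P0 0-2 | P1 2-5 | P2 5-8 | P3 8-16 | P4 16-24 | P5 24-28 | P6 28-29 | P7 29-38 |
Completion: P0=2  P1=5  P2=8  P3=16  P4=24  P5=28  P6=29  P7=38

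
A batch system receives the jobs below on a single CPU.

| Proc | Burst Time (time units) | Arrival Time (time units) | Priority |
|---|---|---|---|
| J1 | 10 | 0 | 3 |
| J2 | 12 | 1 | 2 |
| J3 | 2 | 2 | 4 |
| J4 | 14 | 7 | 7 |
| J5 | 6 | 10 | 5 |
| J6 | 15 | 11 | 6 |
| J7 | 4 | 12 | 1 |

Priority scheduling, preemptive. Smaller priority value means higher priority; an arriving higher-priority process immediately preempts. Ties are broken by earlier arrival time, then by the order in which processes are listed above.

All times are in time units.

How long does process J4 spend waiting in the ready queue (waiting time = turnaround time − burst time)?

42

Schedule: | J1 0-1 | J2 1-12 | J7 12-16 | J2 16-17 | J1 17-26 | J3 26-28 | J5 28-34 | J6 34-49 | J4 49-63 |
Completion: J1=26  J2=17  J3=28  J4=63  J5=34  J6=49  J7=16
Turnaround (C−A): J1=26  J2=16  J3=26  J4=56  J5=24  J6=38  J7=4
Waiting(J4) = turnaround − burst = 56 − 14 = 42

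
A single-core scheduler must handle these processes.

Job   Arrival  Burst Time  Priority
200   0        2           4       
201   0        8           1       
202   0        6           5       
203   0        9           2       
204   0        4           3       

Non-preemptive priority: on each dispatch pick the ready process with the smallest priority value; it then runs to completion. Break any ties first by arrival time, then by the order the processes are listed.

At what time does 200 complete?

Timeline: | 201 0-8 | 203 8-17 | 204 17-21 | 200 21-23 | 202 23-29 |
Completion: 200=23  201=8  202=29  203=17  204=21
Turnaround (C−A): 200=23  201=8  202=29  203=17  204=21

23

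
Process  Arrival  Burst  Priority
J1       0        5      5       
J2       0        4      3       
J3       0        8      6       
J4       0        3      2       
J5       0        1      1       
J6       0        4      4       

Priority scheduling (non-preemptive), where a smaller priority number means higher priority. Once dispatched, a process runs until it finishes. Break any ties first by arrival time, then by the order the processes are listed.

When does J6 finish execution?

Timeline: | J5 0-1 | J4 1-4 | J2 4-8 | J6 8-12 | J1 12-17 | J3 17-25 |
Completion: J1=17  J2=8  J3=25  J4=4  J5=1  J6=12
Turnaround (C−A): J1=17  J2=8  J3=25  J4=4  J5=1  J6=12

12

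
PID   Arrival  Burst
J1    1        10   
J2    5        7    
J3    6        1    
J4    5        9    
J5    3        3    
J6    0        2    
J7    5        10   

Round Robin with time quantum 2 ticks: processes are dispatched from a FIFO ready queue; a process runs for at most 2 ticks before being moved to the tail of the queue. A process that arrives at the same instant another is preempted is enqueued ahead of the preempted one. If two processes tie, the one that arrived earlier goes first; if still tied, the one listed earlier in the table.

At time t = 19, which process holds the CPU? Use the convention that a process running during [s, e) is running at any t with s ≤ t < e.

J2

Timeline: | J6 0-2 | J1 2-4 | J5 4-6 | J1 6-8 | J2 8-10 | J4 10-12 | J7 12-14 | J3 14-15 | J5 15-16 | J1 16-18 | J2 18-20 | J4 20-22 | J7 22-24 | J1 24-26 | J2 26-28 | J4 28-30 | J7 30-32 | J1 32-34 | J2 34-35 | J4 35-37 | J7 37-39 | J4 39-40 | J7 40-42 |
Completion: J1=34  J2=35  J3=15  J4=40  J5=16  J6=2  J7=42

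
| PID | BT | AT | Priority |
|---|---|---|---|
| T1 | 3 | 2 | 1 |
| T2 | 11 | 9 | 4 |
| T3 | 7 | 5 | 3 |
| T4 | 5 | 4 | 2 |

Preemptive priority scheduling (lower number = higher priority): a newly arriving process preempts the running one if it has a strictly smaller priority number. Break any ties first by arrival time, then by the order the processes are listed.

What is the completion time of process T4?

Timeline: | idle 0-2 | T1 2-5 | T4 5-10 | T3 10-17 | T2 17-28 |
Completion: T1=5  T2=28  T3=17  T4=10
Turnaround (C−A): T1=3  T2=19  T3=12  T4=6

10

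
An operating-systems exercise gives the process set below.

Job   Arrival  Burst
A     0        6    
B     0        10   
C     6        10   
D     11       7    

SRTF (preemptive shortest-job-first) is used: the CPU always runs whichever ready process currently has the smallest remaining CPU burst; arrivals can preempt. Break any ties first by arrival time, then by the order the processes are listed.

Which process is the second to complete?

Timeline: | A 0-6 | B 6-16 | D 16-23 | C 23-33 |
Completion: A=6  B=16  C=33  D=23
Turnaround (C−A): A=6  B=16  C=27  D=12
Finish order: A → B → D → C

B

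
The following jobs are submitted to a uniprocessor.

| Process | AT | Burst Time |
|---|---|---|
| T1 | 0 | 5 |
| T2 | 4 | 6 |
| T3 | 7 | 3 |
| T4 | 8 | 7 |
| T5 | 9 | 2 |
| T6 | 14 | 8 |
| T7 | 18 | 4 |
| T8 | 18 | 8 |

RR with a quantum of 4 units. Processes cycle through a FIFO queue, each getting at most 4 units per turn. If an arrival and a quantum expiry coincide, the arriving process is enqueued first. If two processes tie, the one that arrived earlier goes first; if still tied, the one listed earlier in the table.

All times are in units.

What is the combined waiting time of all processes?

78

Timeline: | T1 0-4 | T2 4-8 | T1 8-9 | T3 9-12 | T4 12-16 | T2 16-18 | T5 18-20 | T6 20-24 | T4 24-27 | T7 27-31 | T8 31-35 | T6 35-39 | T8 39-43 |
Completion: T1=9  T2=18  T3=12  T4=27  T5=20  T6=39  T7=31  T8=43
Waiting = turnaround − burst: T1=4, T2=8, T3=2, T4=12, T5=9, T6=17, T7=9, T8=17
Total waiting = 4 + 8 + 2 + 12 + 9 + 17 + 9 + 17 = 78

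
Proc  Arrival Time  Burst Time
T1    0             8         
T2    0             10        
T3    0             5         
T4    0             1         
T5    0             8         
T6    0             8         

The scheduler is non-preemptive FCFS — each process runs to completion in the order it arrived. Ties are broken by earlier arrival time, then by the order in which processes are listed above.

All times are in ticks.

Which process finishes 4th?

T4

Schedule: | T1 0-8 | T2 8-18 | T3 18-23 | T4 23-24 | T5 24-32 | T6 32-40 |
Completion: T1=8  T2=18  T3=23  T4=24  T5=32  T6=40
Finish order: T1 → T2 → T3 → T4 → T5 → T6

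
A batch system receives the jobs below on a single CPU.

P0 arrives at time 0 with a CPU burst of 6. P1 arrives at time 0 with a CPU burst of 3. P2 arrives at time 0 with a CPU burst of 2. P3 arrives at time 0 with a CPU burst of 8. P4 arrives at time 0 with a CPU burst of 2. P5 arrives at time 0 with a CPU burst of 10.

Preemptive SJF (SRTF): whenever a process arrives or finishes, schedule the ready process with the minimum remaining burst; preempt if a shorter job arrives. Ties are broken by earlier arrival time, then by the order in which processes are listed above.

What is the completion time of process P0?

13

Gantt: | P2 0-2 | P4 2-4 | P1 4-7 | P0 7-13 | P3 13-21 | P5 21-31 |
Completion: P0=13  P1=7  P2=2  P3=21  P4=4  P5=31
Turnaround (C−A): P0=13  P1=7  P2=2  P3=21  P4=4  P5=31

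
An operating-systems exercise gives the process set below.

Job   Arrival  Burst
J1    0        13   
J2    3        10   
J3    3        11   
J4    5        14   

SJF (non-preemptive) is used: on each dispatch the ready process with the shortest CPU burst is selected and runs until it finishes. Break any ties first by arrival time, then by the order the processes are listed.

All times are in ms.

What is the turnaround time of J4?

43

Timeline: | J1 0-13 | J2 13-23 | J3 23-34 | J4 34-48 |
Completion: J1=13  J2=23  J3=34  J4=48
Turnaround(J4) = completion − arrival = 48 − 5 = 43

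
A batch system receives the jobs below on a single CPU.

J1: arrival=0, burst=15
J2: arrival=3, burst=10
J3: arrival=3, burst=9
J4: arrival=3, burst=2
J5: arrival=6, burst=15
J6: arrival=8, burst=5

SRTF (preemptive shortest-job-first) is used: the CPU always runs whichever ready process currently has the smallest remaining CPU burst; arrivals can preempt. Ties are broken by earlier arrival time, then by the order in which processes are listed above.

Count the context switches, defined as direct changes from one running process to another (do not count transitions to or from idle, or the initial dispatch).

7

Schedule: | J1 0-3 | J4 3-5 | J3 5-8 | J6 8-13 | J3 13-19 | J2 19-29 | J1 29-41 | J5 41-56 |
Completion: J1=41  J2=29  J3=19  J4=5  J5=56  J6=13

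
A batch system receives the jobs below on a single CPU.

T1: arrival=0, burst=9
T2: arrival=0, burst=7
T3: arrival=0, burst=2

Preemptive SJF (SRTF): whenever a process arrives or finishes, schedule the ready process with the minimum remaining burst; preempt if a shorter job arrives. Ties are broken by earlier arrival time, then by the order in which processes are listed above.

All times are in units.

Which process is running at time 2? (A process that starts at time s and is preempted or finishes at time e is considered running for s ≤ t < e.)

T2

Schedule: | T3 0-2 | T2 2-9 | T1 9-18 |
Completion: T1=18  T2=9  T3=2
Turnaround (C−A): T1=18  T2=9  T3=2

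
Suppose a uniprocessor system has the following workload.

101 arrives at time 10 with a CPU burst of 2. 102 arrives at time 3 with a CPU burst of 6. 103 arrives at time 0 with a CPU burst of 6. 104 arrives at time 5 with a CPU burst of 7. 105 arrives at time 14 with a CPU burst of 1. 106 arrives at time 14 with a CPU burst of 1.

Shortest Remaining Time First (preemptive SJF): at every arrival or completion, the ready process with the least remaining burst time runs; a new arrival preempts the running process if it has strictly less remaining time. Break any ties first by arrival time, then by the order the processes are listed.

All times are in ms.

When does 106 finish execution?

Timeline: | 103 0-6 | 102 6-12 | 101 12-14 | 105 14-15 | 106 15-16 | 104 16-23 |
Completion: 101=14  102=12  103=6  104=23  105=15  106=16
Turnaround (C−A): 101=4  102=9  103=6  104=18  105=1  106=2

16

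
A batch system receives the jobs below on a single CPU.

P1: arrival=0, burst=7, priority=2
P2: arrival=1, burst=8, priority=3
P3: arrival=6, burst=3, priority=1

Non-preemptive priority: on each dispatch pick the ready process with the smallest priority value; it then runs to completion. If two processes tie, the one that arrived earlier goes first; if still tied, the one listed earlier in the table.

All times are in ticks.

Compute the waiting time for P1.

Timeline: | P1 0-7 | P3 7-10 | P2 10-18 |
Completion: P1=7  P2=18  P3=10
Waiting(P1) = turnaround − burst = 7 − 7 = 0

0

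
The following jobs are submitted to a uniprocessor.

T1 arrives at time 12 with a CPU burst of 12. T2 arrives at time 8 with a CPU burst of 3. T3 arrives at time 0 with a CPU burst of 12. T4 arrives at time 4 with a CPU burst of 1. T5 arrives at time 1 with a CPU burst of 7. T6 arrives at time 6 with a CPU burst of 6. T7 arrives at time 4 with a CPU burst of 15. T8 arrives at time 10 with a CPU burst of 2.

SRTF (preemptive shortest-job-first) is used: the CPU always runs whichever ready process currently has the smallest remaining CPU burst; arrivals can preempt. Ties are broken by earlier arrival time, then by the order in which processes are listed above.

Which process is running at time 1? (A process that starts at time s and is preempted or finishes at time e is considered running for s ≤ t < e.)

Schedule: | T3 0-1 | T5 1-4 | T4 4-5 | T5 5-9 | T2 9-12 | T8 12-14 | T6 14-20 | T3 20-31 | T1 31-43 | T7 43-58 |
Completion: T1=43  T2=12  T3=31  T4=5  T5=9  T6=20  T7=58  T8=14
Turnaround (C−A): T1=31  T2=4  T3=31  T4=1  T5=8  T6=14  T7=54  T8=4

T5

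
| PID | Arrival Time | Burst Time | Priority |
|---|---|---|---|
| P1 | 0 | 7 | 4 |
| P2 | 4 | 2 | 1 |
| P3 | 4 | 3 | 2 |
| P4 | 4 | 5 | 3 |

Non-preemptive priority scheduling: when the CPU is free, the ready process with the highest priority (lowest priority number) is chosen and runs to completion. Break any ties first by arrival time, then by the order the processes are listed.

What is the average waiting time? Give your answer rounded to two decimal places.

4.00

Timeline: | P1 0-7 | P2 7-9 | P3 9-12 | P4 12-17 |
Completion: P1=7  P2=9  P3=12  P4=17
Turnaround (C−A): P1=7  P2=5  P3=8  P4=13
Waiting times: P1=0, P2=3, P3=5, P4=8
Average waiting = (0+3+5+8) / 4 = 16/4 = 4.00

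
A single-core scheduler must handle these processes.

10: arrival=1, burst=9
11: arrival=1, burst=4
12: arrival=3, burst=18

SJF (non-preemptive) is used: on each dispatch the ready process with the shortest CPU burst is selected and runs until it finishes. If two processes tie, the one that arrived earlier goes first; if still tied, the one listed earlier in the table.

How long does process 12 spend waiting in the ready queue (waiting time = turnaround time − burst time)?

11

Gantt: | idle 0-1 | 11 1-5 | 10 5-14 | 12 14-32 |
Completion: 10=14  11=5  12=32
Turnaround (C−A): 10=13  11=4  12=29
Waiting(12) = turnaround − burst = 29 − 18 = 11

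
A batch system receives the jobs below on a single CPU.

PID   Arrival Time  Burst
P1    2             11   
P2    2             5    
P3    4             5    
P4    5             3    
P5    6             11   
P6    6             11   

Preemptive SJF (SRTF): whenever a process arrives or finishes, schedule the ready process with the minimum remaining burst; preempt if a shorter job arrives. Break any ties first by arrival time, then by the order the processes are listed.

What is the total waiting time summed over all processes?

72

Gantt: | idle 0-2 | P2 2-7 | P4 7-10 | P3 10-15 | P1 15-26 | P5 26-37 | P6 37-48 |
Completion: P1=26  P2=7  P3=15  P4=10  P5=37  P6=48
Waiting = turnaround − burst: P1=13, P2=0, P3=6, P4=2, P5=20, P6=31
Total waiting = 13 + 0 + 6 + 2 + 20 + 31 = 72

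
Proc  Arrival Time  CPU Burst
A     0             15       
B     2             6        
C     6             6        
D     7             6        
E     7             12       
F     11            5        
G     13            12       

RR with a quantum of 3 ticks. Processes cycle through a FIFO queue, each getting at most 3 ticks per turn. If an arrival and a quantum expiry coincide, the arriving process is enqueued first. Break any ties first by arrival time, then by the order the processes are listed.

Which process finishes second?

C

Schedule: | A 0-3 | B 3-6 | A 6-9 | C 9-12 | B 12-15 | D 15-18 | E 18-21 | A 21-24 | F 24-27 | C 27-30 | G 30-33 | D 33-36 | E 36-39 | A 39-42 | F 42-44 | G 44-47 | E 47-50 | A 50-53 | G 53-56 | E 56-59 | G 59-62 |
Completion: A=53  B=15  C=30  D=36  E=59  F=44  G=62
Turnaround (C−A): A=53  B=13  C=24  D=29  E=52  F=33  G=49
Finish order: B → C → D → F → A → E → G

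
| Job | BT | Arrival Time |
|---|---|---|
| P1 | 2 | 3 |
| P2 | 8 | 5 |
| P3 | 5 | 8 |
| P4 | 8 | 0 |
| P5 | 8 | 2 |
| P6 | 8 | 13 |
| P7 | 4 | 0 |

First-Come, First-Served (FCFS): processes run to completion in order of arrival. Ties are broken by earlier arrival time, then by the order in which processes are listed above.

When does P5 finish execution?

20

Schedule: | P4 0-8 | P7 8-12 | P5 12-20 | P1 20-22 | P2 22-30 | P3 30-35 | P6 35-43 |
Completion: P1=22  P2=30  P3=35  P4=8  P5=20  P6=43  P7=12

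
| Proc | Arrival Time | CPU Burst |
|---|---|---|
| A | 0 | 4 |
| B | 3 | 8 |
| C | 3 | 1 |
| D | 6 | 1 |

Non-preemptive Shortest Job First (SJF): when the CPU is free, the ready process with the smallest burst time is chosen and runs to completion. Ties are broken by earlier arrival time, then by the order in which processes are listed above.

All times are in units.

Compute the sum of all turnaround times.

Gantt: | A 0-4 | C 4-5 | B 5-13 | D 13-14 |
Completion: A=4  B=13  C=5  D=14
Turnaround = completion − arrival: A=4, B=10, C=2, D=8
Total turnaround = 4 + 10 + 2 + 8 = 24

24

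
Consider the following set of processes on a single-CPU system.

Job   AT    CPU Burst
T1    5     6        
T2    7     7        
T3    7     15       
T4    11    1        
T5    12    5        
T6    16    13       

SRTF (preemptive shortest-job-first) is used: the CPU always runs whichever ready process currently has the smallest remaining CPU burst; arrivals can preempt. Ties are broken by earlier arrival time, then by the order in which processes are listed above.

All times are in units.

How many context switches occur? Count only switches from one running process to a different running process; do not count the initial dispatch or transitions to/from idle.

Schedule: | idle 0-5 | T1 5-11 | T4 11-12 | T5 12-17 | T2 17-24 | T6 24-37 | T3 37-52 |
Completion: T1=11  T2=24  T3=52  T4=12  T5=17  T6=37

5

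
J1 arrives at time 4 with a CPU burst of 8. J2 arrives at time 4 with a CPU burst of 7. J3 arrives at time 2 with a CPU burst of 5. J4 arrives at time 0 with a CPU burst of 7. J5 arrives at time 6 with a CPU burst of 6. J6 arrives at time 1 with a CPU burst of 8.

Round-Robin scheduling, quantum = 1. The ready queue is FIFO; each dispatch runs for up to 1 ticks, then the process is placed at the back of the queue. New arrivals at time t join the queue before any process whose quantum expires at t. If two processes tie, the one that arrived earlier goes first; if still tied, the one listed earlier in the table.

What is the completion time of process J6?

Timeline: | J4 0-1 | J6 1-2 | J4 2-3 | J3 3-4 | J6 4-5 | J4 5-6 | J1 6-7 | J2 7-8 | J3 8-9 | J6 9-10 | J5 10-11 | J4 11-12 | J1 12-13 | J2 13-14 | J3 14-15 | J6 15-16 | J5 16-17 | J4 17-18 | J1 18-19 | J2 19-20 | J3 20-21 | J6 21-22 | J5 22-23 | J4 23-24 | J1 24-25 | J2 25-26 | J3 26-27 | J6 27-28 | J5 28-29 | J4 29-30 | J1 30-31 | J2 31-32 | J6 32-33 | J5 33-34 | J1 34-35 | J2 35-36 | J6 36-37 | J5 37-38 | J1 38-39 | J2 39-40 | J1 40-41 |
Completion: J1=41  J2=40  J3=27  J4=30  J5=38  J6=37

37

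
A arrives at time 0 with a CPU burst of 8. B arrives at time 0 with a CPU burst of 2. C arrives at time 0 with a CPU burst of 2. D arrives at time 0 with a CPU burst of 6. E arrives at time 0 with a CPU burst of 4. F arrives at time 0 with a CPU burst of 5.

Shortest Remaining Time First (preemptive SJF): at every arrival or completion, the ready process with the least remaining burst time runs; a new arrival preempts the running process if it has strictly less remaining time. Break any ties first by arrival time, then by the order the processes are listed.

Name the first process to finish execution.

B

Gantt: | B 0-2 | C 2-4 | E 4-8 | F 8-13 | D 13-19 | A 19-27 |
Completion: A=27  B=2  C=4  D=19  E=8  F=13
Finish order: B → C → E → F → D → A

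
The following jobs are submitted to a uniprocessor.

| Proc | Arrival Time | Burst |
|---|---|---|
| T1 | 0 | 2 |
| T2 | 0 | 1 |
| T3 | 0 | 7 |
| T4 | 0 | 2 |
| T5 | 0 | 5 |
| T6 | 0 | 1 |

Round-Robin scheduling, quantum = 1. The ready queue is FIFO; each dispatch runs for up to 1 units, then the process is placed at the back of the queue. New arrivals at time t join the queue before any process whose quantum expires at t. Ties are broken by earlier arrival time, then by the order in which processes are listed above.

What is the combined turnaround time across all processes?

Gantt: | T1 0-1 | T2 1-2 | T3 2-3 | T4 3-4 | T5 4-5 | T6 5-6 | T1 6-7 | T3 7-8 | T4 8-9 | T5 9-10 | T3 10-11 | T5 11-12 | T3 12-13 | T5 13-14 | T3 14-15 | T5 15-16 | T3 16-18 |
Completion: T1=7  T2=2  T3=18  T4=9  T5=16  T6=6
Turnaround (C−A): T1=7  T2=2  T3=18  T4=9  T5=16  T6=6
Turnaround = completion − arrival: T1=7, T2=2, T3=18, T4=9, T5=16, T6=6
Total turnaround = 7 + 2 + 18 + 9 + 16 + 6 = 58

58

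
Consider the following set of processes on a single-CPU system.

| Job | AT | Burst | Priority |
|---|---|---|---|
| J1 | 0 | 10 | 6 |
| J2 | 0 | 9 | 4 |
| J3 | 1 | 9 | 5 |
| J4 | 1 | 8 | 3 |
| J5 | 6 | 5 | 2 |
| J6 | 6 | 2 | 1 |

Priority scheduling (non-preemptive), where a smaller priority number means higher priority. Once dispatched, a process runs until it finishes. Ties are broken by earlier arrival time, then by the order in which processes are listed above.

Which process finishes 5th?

J3

Schedule: | J2 0-9 | J6 9-11 | J5 11-16 | J4 16-24 | J3 24-33 | J1 33-43 |
Completion: J1=43  J2=9  J3=33  J4=24  J5=16  J6=11
Turnaround (C−A): J1=43  J2=9  J3=32  J4=23  J5=10  J6=5
Finish order: J2 → J6 → J5 → J4 → J3 → J1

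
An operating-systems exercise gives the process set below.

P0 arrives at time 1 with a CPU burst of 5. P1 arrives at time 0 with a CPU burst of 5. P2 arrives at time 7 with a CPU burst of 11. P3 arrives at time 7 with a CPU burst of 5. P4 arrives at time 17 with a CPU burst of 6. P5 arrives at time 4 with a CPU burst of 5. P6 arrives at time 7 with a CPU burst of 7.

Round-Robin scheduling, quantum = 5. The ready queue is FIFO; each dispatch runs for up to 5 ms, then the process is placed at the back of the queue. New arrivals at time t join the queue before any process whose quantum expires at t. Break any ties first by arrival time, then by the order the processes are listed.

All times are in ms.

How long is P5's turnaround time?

11

Schedule: | P1 0-5 | P0 5-10 | P5 10-15 | P2 15-20 | P3 20-25 | P6 25-30 | P4 30-35 | P2 35-40 | P6 40-42 | P4 42-43 | P2 43-44 |
Completion: P0=10  P1=5  P2=44  P3=25  P4=43  P5=15  P6=42
Turnaround (C−A): P0=9  P1=5  P2=37  P3=18  P4=26  P5=11  P6=35
Turnaround(P5) = completion − arrival = 15 − 4 = 11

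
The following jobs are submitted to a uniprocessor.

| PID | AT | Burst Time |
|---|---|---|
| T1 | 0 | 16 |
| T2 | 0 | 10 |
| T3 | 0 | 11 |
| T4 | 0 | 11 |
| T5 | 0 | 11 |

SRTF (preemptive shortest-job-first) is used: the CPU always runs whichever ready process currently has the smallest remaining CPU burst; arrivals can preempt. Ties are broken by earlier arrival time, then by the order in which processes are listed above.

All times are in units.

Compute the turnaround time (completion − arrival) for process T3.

Timeline: | T2 0-10 | T3 10-21 | T4 21-32 | T5 32-43 | T1 43-59 |
Completion: T1=59  T2=10  T3=21  T4=32  T5=43
Turnaround (C−A): T1=59  T2=10  T3=21  T4=32  T5=43
Turnaround(T3) = completion − arrival = 21 − 0 = 21

21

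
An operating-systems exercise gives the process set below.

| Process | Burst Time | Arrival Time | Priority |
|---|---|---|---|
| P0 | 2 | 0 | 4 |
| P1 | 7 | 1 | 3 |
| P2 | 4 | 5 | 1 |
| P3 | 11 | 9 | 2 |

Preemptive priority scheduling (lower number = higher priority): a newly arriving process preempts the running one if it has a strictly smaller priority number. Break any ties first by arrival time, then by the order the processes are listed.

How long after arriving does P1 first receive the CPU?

Timeline: | P0 0-1 | P1 1-5 | P2 5-9 | P3 9-20 | P1 20-23 | P0 23-24 |
Completion: P0=24  P1=23  P2=9  P3=20
Turnaround (C−A): P0=24  P1=22  P2=4  P3=11
Response(P1) = first start − arrival = 1 − 1 = 0

0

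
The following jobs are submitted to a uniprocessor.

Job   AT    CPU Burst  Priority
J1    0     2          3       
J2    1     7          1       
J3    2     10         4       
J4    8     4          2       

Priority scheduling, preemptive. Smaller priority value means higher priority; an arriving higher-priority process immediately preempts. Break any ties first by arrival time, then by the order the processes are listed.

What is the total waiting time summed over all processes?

22

Gantt: | J1 0-1 | J2 1-8 | J4 8-12 | J1 12-13 | J3 13-23 |
Completion: J1=13  J2=8  J3=23  J4=12
Waiting = turnaround − burst: J1=11, J2=0, J3=11, J4=0
Total waiting = 11 + 0 + 11 + 0 = 22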